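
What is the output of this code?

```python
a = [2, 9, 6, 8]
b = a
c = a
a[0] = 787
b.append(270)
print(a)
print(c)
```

Key concept: multiple aliases.
Step by step:
`a = [2, 9, 6, 8]` → a = [2, 9, 6, 8]
`b = a` → b = [2, 9, 6, 8] (same object as a)
`c = a` → c = [2, 9, 6, 8] (same object as a, b)
`a[0] = 787` → a = [787, 9, 6, 8] (same object as b, c); b = [787, 9, 6, 8] (same object as a, c); c = [787, 9, 6, 8] (same object as a, b)
`b.append(270)` → a = [787, 9, 6, 8, 270] (same object as b, c); b = [787, 9, 6, 8, 270] (same object as a, c); c = [787, 9, 6, 8, 270] (same object as a, b)
`print(a)` → prints [787, 9, 6, 8, 270]
`print(c)` → prints [787, 9, 6, 8, 270]

Answer:
[787, 9, 6, 8, 270]
[787, 9, 6, 8, 270]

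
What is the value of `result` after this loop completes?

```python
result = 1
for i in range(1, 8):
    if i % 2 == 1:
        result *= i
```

Product of odd numbers 1 to 7
`result` takes the values: 1 → 3 → 15 → 105

Answer: 105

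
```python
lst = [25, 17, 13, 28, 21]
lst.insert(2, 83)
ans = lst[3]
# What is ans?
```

Trace:
`lst = [25, 17, 13, 28, 21]` → lst = [25, 17, 13, 28, 21]
`lst.insert(2, 83)` → lst = [25, 17, 83, 13, 28, 21]
`ans = lst[3]` → ans = 13
So ans = 13

Answer: 13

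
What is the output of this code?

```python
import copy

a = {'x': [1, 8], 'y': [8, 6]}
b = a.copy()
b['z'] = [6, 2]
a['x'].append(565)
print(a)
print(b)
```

Key concept: shallow copy of dict with mutable values.
Step by step:
`a = {'x': [1, 8], 'y': [8, 6]}` → a = {'x': [1, 8], 'y': [8, 6]}
`b = a.copy()` → b = {'x': [1, 8], 'y': [8, 6]}
`b['z'] = [6, 2]` → b = {'x': [1, 8], 'y': [8, 6], 'z': [6, 2]}
`a['x'].append(565)` → a = {'x': [1, 8, 565], 'y': [8, 6]}; b = {'x': [1, 8, 565], 'y': [8, 6], 'z': [6, 2]}
`print(a)` → prints {'x': [1, 8, 565], 'y': [8, 6]}
`print(b)` → prints {'x': [1, 8, 565], 'y': [8, 6], 'z': [6, 2]}

Answer:
{'x': [1, 8, 565], 'y': [8, 6]}
{'x': [1, 8, 565], 'y': [8, 6], 'z': [6, 2]}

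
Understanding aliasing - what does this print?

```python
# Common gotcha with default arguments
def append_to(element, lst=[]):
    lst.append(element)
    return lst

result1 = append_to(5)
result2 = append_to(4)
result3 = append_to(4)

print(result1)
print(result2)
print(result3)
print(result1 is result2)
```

Key concept: mutable default argument gotcha.
Step by step:
`result1 = append_to(5)` → result1 = [5]
`result2 = append_to(4)` → result1 = [5, 4] (same object as result2); result2 = [5, 4] (same object as result1)
`result3 = append_to(4)` → result1 = [5, 4, 4] (same object as result2, result3); result2 = [5, 4, 4] (same object as result1, result3); result3 = [5, 4, 4] (same object as result1, result2)
`print(result1)` → prints [5, 4, 4]
`print(result2)` → prints [5, 4, 4]
`print(result3)` → prints [5, 4, 4]
`print(result1 is result2)` → prints True

Answer:
[5, 4, 4]
[5, 4, 4]
[5, 4, 4]
True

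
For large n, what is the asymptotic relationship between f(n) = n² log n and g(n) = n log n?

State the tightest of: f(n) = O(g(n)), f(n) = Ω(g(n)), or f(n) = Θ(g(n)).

n² log n vs n log n: f(n) = Ω(g(n)) but not O(g(n)) — n² log n grows strictly faster than n log n.

Answer: f(n) = Ω(g(n)) but not O(g(n)) — n² log n grows strictly faster than n log n.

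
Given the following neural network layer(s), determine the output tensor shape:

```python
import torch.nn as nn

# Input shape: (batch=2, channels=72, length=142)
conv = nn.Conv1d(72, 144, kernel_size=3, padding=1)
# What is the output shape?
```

Input: (2, 72, 142) -> Output: (2, 144, 142)

Answer: (2, 144, 142)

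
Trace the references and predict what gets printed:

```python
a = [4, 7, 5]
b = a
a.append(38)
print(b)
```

Key concept: basic list aliasing.
Step by step:
`a = [4, 7, 5]` → a = [4, 7, 5]
`b = a` → b = [4, 7, 5] (same object as a)
`a.append(38)` → a = [4, 7, 5, 38] (same object as b); b = [4, 7, 5, 38] (same object as a)
`print(b)` → prints [4, 7, 5, 38]

Answer: [4, 7, 5, 38]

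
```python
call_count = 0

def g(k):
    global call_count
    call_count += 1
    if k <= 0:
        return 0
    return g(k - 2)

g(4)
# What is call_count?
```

Linear recursion stepping by 2: 3 calls from k=4 down to ≤0.

Answer: 3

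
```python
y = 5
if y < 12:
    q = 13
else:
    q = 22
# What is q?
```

Trace:
`y = 5` → y = 5
`if y < 12: ...` → y < 12 is True → q = 13
So q = 13

Answer: 13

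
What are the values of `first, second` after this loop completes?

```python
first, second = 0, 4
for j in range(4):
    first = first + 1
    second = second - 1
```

first goes 0→4, second goes 4→0
`first, second` takes the values: (0, 4) → (1, 4) → (1, 3) → (2, 3) → (2, 2) → (3, 2) → (3, 1) → (4, 1) → (4, 0)

Answer: 4, 0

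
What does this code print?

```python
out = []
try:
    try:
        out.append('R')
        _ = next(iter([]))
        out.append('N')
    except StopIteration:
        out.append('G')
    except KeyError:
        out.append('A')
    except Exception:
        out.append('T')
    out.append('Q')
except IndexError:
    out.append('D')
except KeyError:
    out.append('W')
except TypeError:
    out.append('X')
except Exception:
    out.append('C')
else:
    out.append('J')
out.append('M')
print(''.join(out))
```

Execution trace: 'R' (inner try body) → 'G' (inner except StopIteration) → 'Q' (try body, no exception) → 'J' (else) → 'M' (after the try/except). Output: RGQJM

Answer: RGQJM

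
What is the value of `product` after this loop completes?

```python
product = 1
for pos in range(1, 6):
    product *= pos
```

5! = 120
`product` takes the values: 1 → 2 → 6 → 24 → 120

Answer: 120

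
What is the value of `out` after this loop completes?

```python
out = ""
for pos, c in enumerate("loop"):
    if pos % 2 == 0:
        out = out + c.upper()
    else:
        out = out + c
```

Uppercase even positions in 'loop'
`out` takes the values: "" → "L" → "Lo" → "LoO" → "LoOp"

Answer: "LoOp"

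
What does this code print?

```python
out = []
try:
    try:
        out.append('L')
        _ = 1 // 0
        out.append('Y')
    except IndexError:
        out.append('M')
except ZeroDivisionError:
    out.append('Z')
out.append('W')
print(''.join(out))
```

Execution trace: 'L' (try body) → 'Z' (outer except ZeroDivisionError) → 'W' (after the try/except). Output: LZW

Answer: LZW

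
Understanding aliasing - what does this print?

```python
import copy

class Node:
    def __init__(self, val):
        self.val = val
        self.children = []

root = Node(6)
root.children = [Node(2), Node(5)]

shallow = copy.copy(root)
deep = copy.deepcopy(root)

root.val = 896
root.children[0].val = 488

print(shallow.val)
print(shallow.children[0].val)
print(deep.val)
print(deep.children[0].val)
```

Key concept: deep copy with custom objects.
Step by step:
`root = Node(6)` → root = Node(val=6, children=[])
`root.children = [Node(2), Node(5)]` → root = Node(val=6, children=[Node(val=2, children=[]), Node(val=5, children=[])])
`shallow = copy.copy(root)` → shallow = Node(val=6, children=[Node(val=2, children=[]), Node(val=5, children=[])])
`deep = copy.deepcopy(root)` → deep = Node(val=6, children=[Node(val=2, children=[]), Node(val=5, children=[])])
`root.val = 896` → root = Node(val=896, children=[Node(val=2, children=[]), Node(val=5, children=[])])
`root.children[0].val = 488` → root = Node(val=896, children=[Node(val=488, children=[]), Node(val=5, children=[])]); shallow = Node(val=6, children=[Node(val=488, children=[]), Node(val=5, children=[])])
`print(shallow.val)` → prints 6
`print(shallow.children[0].val)` → prints 488
`print(deep.val)` → prints 6
`print(deep.children[0].val)` → prints 2

Answer:
6
488
6
2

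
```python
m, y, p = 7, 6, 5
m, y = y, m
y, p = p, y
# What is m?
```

Trace:
`m, y, p = 7, 6, 5` → m = 7; y = 6; p = 5
`m, y = y, m` → m = 6; y = 7
`y, p = p, y` → y = 5; p = 7
So m = 6

Answer: 6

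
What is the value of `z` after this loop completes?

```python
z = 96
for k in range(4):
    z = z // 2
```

Halve 4 times: 96 // 2^4 = 6
`z` takes the values: 96 → 48 → 24 → 12 → 6

Answer: 6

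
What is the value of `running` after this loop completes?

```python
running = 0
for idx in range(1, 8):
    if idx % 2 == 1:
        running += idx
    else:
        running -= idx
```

Add odd, subtract even
`running` takes the values: 0 → 1 → -1 → 2 → -2 → 3 → -3 → 4

Answer: 4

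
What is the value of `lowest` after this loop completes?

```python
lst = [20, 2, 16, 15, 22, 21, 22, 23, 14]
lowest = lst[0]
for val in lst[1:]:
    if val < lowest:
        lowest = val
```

Minimum of [20, 2, 16, 15, 22, 21, 22, 23, 14]
`lowest` takes the values: 20 → 2

Answer: 2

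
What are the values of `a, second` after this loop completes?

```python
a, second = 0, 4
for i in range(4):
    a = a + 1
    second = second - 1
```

a goes 0→4, second goes 4→0
`a, second` takes the values: (0, 4) → (1, 4) → (1, 3) → (2, 3) → (2, 2) → (3, 2) → (3, 1) → (4, 1) → (4, 0)

Answer: 4, 0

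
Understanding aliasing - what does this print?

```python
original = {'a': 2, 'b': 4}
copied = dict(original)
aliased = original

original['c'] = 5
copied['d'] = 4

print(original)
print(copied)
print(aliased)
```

Key concept: dict() creates copy, assignment creates alias.
Step by step:
`original = {'a': 2, 'b': 4}` → original = {'a': 2, 'b': 4}
`copied = dict(original)` → copied = {'a': 2, 'b': 4}
`aliased = original` → aliased = {'a': 2, 'b': 4} (same object as original)
`original['c'] = 5` → original = {'a': 2, 'b': 4, 'c': 5} (same object as aliased); aliased = {'a': 2, 'b': 4, 'c': 5} (same object as original)
`copied['d'] = 4` → copied = {'a': 2, 'b': 4, 'd': 4}
`print(original)` → prints {'a': 2, 'b': 4, 'c': 5}
`print(copied)` → prints {'a': 2, 'b': 4, 'd': 4}
`print(aliased)` → prints {'a': 2, 'b': 4, 'c': 5}

Answer:
{'a': 2, 'b': 4, 'c': 5}
{'a': 2, 'b': 4, 'd': 4}
{'a': 2, 'b': 4, 'c': 5}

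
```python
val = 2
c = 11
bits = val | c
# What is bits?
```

Trace:
`val = 2` → val = 2
`c = 11` → c = 11
`bits = val | c` → bits = 11
So bits = 11

Answer: 11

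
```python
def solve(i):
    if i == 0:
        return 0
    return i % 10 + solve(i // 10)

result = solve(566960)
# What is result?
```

Sum of digits of 566960: 0 + 6 + 9 + 6 + 6 + 5 = 32

Answer: 32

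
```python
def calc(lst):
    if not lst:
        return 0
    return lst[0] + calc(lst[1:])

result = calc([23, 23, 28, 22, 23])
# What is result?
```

23 + 23 + 28 + 22 + 23 + 0 = 119

Answer: 119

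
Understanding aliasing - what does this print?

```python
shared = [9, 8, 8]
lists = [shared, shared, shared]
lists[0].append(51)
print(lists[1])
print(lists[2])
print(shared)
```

Key concept: list of same reference.
Step by step:
`shared = [9, 8, 8]` → shared = [9, 8, 8]
`lists = [shared, shared, shared]` → lists = [[9, 8, 8], [9, 8, 8], [9, 8, 8]]
`lists[0].append(51)` → shared = [9, 8, 8, 51]; lists = [[9, 8, 8, 51], [9, 8, 8, 51], [9, 8, 8, 51]]
`print(lists[1])` → prints [9, 8, 8, 51]
`print(lists[2])` → prints [9, 8, 8, 51]
`print(shared)` → prints [9, 8, 8, 51]

Answer:
[9, 8, 8, 51]
[9, 8, 8, 51]
[9, 8, 8, 51]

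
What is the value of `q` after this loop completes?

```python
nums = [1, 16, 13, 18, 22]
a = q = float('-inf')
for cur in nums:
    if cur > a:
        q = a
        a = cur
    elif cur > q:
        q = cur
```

Second largest (with repeats) in [1, 16, 13, 18, 22]
`q` takes the values: -inf → 1 → 13 → 16 → 18

Answer: 18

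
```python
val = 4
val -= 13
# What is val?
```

Trace:
`val = 4` → val = 4
`val -= 13` → val = -9
So val = -9

Answer: -9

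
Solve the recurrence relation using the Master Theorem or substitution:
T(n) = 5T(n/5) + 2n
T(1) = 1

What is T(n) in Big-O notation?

By Master Theorem: a=5, b=5, f(n)=2n. Since log_5(5) = 1 and f(n) = Θ(n^1), Case 2 applies. T(n) = O(n log n).

Answer: O(n log n)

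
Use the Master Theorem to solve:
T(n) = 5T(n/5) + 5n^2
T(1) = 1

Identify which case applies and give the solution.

a=5, b=5, f(n)=5n^2. log_5(5) = 1. Since c=2 > 1 and the regularity condition holds (5(n/5)^2 = (5/5^2)n^2 with 5/5^2 < 1), Case 3 applies: T(n) = Θ(f(n)) = O(n^2).

Answer: O(n^2) - Case 3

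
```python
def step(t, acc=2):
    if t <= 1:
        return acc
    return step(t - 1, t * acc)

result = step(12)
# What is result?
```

Accumulator trace (n, acc): (12, 2) -> (11, 24) -> (10, 264) -> (9, 2640) -> (8, 23760) -> (7, 190080) -> (6, 1330560) -> (5, 7983360) -> (4, 39916800) -> (3, 159667200) -> (2, 479001600) -> (1, 958003200) -> return 958003200

Answer: 958003200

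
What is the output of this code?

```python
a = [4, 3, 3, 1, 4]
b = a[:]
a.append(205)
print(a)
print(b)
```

Key concept: slice [:] creates copy.
Step by step:
`a = [4, 3, 3, 1, 4]` → a = [4, 3, 3, 1, 4]
`b = a[:]` → b = [4, 3, 3, 1, 4]
`a.append(205)` → a = [4, 3, 3, 1, 4, 205]
`print(a)` → prints [4, 3, 3, 1, 4, 205]
`print(b)` → prints [4, 3, 3, 1, 4]

Answer:
[4, 3, 3, 1, 4, 205]
[4, 3, 3, 1, 4]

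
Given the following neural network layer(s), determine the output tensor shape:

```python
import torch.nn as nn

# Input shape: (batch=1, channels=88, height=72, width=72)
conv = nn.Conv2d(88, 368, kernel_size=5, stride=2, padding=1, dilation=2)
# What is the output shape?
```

Input: (1, 88, 72, 72) -> Output: (1, 368, 33, 33)

Answer: (1, 368, 33, 33)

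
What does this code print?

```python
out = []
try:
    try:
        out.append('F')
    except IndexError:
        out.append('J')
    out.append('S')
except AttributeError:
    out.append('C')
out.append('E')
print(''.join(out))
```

Execution trace: 'F' (inner try body, no exception) → 'S' (try body, no exception) → 'E' (after the try/except). Output: FSE

Answer: FSE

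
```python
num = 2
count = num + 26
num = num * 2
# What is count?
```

Trace:
`num = 2` → num = 2
`count = num + 26` → count = 28
`num = num * 2` → num = 4
So count = 28

Answer: 28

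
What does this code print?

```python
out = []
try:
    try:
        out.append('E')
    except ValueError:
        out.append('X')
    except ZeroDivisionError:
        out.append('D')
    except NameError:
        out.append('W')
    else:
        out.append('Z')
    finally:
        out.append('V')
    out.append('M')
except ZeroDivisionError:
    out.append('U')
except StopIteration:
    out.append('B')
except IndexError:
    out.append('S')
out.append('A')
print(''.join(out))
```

Execution trace: 'E' (inner try body, no exception) → 'Z' (inner else) → 'V' (inner finally) → 'M' (try body, no exception) → 'A' (after the try/except). Output: EZVMA

Answer: EZVMA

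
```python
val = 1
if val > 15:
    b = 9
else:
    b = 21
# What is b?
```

Trace:
`val = 1` → val = 1
`if val > 15: ...` → val > 15 is False, take else branch → b = 21
So b = 21

Answer: 21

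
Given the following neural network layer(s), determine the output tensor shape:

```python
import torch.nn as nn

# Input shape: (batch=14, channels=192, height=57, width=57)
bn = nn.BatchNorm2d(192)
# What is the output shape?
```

Input: (14, 192, 57, 57) -> Output: (14, 192, 57, 57)

Answer: (14, 192, 57, 57)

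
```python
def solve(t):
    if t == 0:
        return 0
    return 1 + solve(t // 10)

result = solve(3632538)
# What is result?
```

Count of digits of 3632538: 7

Answer: 7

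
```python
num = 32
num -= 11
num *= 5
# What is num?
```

Trace:
`num = 32` → num = 32
`num -= 11` → num = 21
`num *= 5` → num = 105
So num = 105

Answer: 105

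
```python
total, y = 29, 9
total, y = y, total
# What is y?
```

Trace:
`total, y = 29, 9` → total = 29; y = 9
`total, y = y, total` → total = 9; y = 29
So y = 29

Answer: 29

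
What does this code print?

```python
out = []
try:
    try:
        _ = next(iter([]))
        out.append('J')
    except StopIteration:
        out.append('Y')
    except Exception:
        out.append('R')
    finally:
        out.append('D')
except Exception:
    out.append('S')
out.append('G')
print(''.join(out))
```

Execution trace: 'Y' (inner except StopIteration) → 'D' (inner finally) → 'G' (after the try/except). Output: YDG

Answer: YDG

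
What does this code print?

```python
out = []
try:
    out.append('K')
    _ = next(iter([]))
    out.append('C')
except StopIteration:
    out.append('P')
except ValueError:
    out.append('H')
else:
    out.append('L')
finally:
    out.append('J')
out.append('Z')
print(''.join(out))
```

Execution trace: 'K' (try body) → 'P' (except StopIteration) → 'J' (finally) → 'Z' (after the try/except). Output: KPJZ

Answer: KPJZ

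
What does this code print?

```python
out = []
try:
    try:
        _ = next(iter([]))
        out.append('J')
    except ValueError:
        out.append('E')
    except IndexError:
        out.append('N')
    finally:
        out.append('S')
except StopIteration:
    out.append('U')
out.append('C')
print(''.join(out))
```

Execution trace: 'S' (inner finally) → 'U' (outer except StopIteration) → 'C' (after the try/except). Output: SUC

Answer: SUC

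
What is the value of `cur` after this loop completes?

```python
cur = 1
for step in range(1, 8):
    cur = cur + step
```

Start at 1, add 1 through 7
`cur` takes the values: 1 → 2 → 4 → 7 → 11 → 16 → 22 → 29

Answer: 29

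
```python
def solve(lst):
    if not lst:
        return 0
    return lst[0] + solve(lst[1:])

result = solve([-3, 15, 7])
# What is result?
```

(-3) + 15 + 7 + 0 = 19

Answer: 19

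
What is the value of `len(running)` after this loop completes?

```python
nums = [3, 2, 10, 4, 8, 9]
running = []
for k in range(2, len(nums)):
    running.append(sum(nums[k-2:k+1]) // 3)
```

Number of 3-element averages
`running` takes the values: [] → [5] → [5, 5] → [5, 5, 7] → [5, 5, 7, 7]
So `len(running)` = 4

Answer: 4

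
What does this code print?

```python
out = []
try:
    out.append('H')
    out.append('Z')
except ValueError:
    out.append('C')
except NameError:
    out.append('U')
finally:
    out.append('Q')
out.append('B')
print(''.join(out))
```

Execution trace: 'H' (try body) → 'Z' (try body, no exception) → 'Q' (finally) → 'B' (after the try/except). Output: HZQB

Answer: HZQB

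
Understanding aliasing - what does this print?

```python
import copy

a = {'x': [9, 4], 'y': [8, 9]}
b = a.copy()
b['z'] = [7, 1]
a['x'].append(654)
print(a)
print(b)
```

Key concept: shallow copy of dict with mutable values.
Step by step:
`a = {'x': [9, 4], 'y': [8, 9]}` → a = {'x': [9, 4], 'y': [8, 9]}
`b = a.copy()` → b = {'x': [9, 4], 'y': [8, 9]}
`b['z'] = [7, 1]` → b = {'x': [9, 4], 'y': [8, 9], 'z': [7, 1]}
`a['x'].append(654)` → a = {'x': [9, 4, 654], 'y': [8, 9]}; b = {'x': [9, 4, 654], 'y': [8, 9], 'z': [7, 1]}
`print(a)` → prints {'x': [9, 4, 654], 'y': [8, 9]}
`print(b)` → prints {'x': [9, 4, 654], 'y': [8, 9], 'z': [7, 1]}

Answer:
{'x': [9, 4, 654], 'y': [8, 9]}
{'x': [9, 4, 654], 'y': [8, 9], 'z': [7, 1]}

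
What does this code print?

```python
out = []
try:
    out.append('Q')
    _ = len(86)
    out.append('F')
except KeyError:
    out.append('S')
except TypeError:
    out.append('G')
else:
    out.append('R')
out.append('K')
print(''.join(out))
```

Execution trace: 'Q' (try body) → 'G' (except TypeError) → 'K' (after the try/except). Output: QGK

Answer: QGK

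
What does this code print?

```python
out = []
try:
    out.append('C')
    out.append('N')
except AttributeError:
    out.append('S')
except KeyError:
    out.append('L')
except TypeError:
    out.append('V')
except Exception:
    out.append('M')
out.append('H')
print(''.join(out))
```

Execution trace: 'C' (try body) → 'N' (try body, no exception) → 'H' (after the try/except). Output: CNH

Answer: CNH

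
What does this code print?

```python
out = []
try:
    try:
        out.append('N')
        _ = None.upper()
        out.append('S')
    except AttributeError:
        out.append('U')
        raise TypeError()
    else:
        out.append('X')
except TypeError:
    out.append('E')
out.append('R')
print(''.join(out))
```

Execution trace: 'N' (inner try body) → 'U' (inner except AttributeError) → 'E' (outer except TypeError) → 'R' (after the try/except). Output: NUER

Answer: NUER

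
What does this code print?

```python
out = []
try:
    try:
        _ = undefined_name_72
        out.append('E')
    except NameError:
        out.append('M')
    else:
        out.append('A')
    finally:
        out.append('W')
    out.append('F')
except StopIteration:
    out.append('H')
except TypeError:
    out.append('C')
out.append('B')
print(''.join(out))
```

Execution trace: 'M' (inner except NameError) → 'W' (inner finally) → 'F' (try body, no exception) → 'B' (after the try/except). Output: MWFB

Answer: MWFB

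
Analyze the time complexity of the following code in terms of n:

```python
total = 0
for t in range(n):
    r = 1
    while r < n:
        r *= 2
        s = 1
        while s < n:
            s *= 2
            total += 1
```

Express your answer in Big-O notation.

Each loop level contributes: n × log n × log n. Multiplying the contributions gives O(n log² n).

Answer: O(n log² n)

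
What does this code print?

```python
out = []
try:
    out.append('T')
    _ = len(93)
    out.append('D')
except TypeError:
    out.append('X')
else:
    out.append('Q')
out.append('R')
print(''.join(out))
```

Execution trace: 'T' (try body) → 'X' (except TypeError) → 'R' (after the try/except). Output: TXR

Answer: TXR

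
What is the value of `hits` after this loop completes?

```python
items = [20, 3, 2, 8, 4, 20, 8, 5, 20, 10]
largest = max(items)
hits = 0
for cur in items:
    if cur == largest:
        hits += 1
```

Count of max value 20 in [20, 3, 2, 8, 4, 20, 8, 5, 20, 10]
`hits` takes the values: 0 → 1 → 2 → 3

Answer: 3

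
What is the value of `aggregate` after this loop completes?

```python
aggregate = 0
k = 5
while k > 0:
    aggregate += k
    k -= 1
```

Sum 5 down to 1
`aggregate` takes the values: 0 → 5 → 9 → 12 → 14 → 15

Answer: 15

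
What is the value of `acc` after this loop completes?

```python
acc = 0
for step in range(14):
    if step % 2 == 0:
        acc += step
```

Sum of even numbers 0 to 13
`acc` takes the values: 0 → 2 → 6 → 12 → 20 → 30 → 42

Answer: 42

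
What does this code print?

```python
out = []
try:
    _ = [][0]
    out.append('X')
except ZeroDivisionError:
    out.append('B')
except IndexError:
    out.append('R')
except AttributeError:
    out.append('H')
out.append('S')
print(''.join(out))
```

Execution trace: 'R' (except IndexError) → 'S' (after the try/except). Output: RS

Answer: RS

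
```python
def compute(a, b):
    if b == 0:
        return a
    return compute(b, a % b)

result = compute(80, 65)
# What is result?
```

compute(80, 65) -> compute(65, 15) -> compute(15, 5) -> compute(5, 0) -> 5

Answer: 5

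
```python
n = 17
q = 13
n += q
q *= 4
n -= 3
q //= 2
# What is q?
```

Trace:
`n = 17` → n = 17
`q = 13` → q = 13
`n += q` → n = 30
`q *= 4` → q = 52
`n -= 3` → n = 27
`q //= 2` → q = 26
So q = 26

Answer: 26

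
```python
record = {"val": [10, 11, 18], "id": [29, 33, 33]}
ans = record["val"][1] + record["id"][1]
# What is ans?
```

Trace:
`record = {"val": [10, 11, 18], "id": [29, 33, 33]}` → record = {'val': [10, 11, 18], 'id': [29, 33, 33]}
`ans = record["val"][1] + record["id"][1]` → ans = 44
So ans = 44

Answer: 44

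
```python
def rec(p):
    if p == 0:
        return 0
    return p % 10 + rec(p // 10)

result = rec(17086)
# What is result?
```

Sum of digits of 17086: 6 + 8 + 0 + 7 + 1 = 22

Answer: 22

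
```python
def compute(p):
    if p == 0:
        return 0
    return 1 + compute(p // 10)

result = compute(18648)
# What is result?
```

Count of digits of 18648: 5

Answer: 5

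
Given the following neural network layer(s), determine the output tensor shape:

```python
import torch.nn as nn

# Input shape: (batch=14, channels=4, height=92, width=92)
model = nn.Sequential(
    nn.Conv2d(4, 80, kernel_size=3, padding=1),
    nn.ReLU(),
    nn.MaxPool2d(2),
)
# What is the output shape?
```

Input: (14, 4, 92, 92) -> after Conv2d: (14, 80, 92, 92) -> after ReLU: (14, 80, 92, 92) -> Output: (14, 80, 46, 46)

Answer: (14, 80, 46, 46)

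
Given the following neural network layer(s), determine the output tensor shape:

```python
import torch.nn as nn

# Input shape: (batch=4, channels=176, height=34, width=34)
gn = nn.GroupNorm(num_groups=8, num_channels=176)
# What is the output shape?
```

Input: (4, 176, 34, 34) -> Output: (4, 176, 34, 34)

Answer: (4, 176, 34, 34)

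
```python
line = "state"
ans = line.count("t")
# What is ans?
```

Trace:
`line = "state"` → line = 'state'
`ans = line.count("t")` → ans = 2
So ans = 2

Answer: 2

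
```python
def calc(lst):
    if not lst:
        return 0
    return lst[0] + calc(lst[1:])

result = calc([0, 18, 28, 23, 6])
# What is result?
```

0 + 18 + 28 + 23 + 6 + 0 = 75

Answer: 75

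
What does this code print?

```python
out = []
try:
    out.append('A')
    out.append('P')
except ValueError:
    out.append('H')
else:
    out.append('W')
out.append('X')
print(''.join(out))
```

Execution trace: 'A' (try body) → 'P' (try body, no exception) → 'W' (else) → 'X' (after the try/except). Output: APWX

Answer: APWX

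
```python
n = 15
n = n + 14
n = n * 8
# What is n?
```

Trace:
`n = 15` → n = 15
`n = n + 14` → n = 29
`n = n * 8` → n = 232
So n = 232

Answer: 232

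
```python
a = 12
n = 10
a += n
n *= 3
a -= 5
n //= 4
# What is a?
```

Trace:
`a = 12` → a = 12
`n = 10` → n = 10
`a += n` → a = 22
`n *= 3` → n = 30
`a -= 5` → a = 17
`n //= 4` → n = 7
So a = 17

Answer: 17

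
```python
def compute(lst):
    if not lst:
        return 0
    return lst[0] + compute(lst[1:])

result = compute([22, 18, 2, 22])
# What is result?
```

22 + 18 + 2 + 22 + 0 = 64

Answer: 64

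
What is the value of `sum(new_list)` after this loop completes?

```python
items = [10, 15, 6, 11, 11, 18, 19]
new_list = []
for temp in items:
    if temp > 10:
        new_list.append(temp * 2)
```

Sum of doubled values > 10
`new_list` takes the values: [] → [30] → [30, 22] → [30, 22, 22] → [30, 22, 22, 36] → [30, 22, 22, 36, 38]
So `sum(new_list)` = 148

Answer: 148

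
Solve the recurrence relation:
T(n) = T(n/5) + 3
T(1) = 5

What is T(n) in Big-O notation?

Each step divides n by 5 and adds 3. After log_5(n) steps we reach T(1)=5. So T(n) = 3·log_5(n) + 5 = O(log n).

Answer: O(log n)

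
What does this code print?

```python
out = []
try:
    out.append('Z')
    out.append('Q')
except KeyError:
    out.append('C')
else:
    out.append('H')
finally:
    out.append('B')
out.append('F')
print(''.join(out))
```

Execution trace: 'Z' (try body) → 'Q' (try body, no exception) → 'H' (else) → 'B' (finally) → 'F' (after the try/except). Output: ZQHBF

Answer: ZQHBF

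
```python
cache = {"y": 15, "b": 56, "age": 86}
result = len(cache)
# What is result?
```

Trace:
`cache = {"y": 15, "b": 56, "age": 86}` → cache = {'y': 15, 'b': 56, 'age': 86}
`result = len(cache)` → result = 3
So result = 3

Answer: 3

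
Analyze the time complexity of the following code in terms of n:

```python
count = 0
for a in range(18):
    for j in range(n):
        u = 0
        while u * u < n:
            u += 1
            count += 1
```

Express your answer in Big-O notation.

Each loop level contributes: 1 × n × √n. Multiplying the contributions gives O(n√n).

Answer: O(n√n)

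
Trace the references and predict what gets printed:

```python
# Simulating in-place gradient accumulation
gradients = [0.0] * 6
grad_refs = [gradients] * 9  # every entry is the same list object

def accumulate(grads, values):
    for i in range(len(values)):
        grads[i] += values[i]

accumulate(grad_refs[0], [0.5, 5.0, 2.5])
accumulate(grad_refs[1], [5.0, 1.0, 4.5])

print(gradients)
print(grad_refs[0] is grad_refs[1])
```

Key concept: gradient accumulation aliasing.
Step by step:
`gradients = [0.0] * 6` → gradients = [0.0, 0.0, 0.0, 0.0, 0.0, 0.0]
`grad_refs = [gradients] * 9` → grad_refs = [[0.0, 0.0, 0.0, 0.0, 0.0, 0.0], [0.0, 0.0, 0.0, 0.0, 0.0, 0.0], [0.0, 0.0, 0.0, 0.0, 0.0, 0.0], [0.0, 0.0, 0.0, 0.0, 0.0, 0.0], [0.0, 0.0, 0.0, 0.0, 0.0, 0.0], [0.0, 0.0, 0.0, 0.0, 0.0, 0.0], [0.0, 0.0, 0.0, 0.0, 0.0, 0.0], [0.0, 0.0, 0.0, 0.0, 0.0, 0.0], [0.0, 0.0, 0.0, 0.0, 0.0, 0.0]]
`accumulate(grad_refs[0], [0.5, 5.0, 2.5])` → gradients = [0.5, 5.0, 2.5, 0.0, 0.0, 0.0]; grad_refs = [[0.5, 5.0, 2.5, 0.0, 0.0, 0.0], [0.5, 5.0, 2.5, 0.0, 0.0, 0.0], [0.5, 5.0, 2.5, 0.0, 0.0, 0.0], [0.5, 5.0, 2.5, 0.0, 0.0, 0.0], [0.5, 5.0, 2.5, 0.0, 0.0, 0.0], [0.5, 5.0, 2.5, 0.0, 0.0, 0.0], [0.5, 5.0, 2.5, 0.0, 0.0, 0.0], [0.5, 5.0, 2.5, 0.0, 0.0, 0.0], [0.5, 5.0, 2.5, 0.0, 0.0, 0.0]]
`accumulate(grad_refs[1], [5.0, 1.0, 4.5])` → gradients = [5.5, 6.0, 7.0, 0.0, 0.0, 0.0]; grad_refs = [[5.5, 6.0, 7.0, 0.0, 0.0, 0.0], [5.5, 6.0, 7.0, 0.0, 0.0, 0.0], [5.5, 6.0, 7.0, 0.0, 0.0, 0.0], [5.5, 6.0, 7.0, 0.0, 0.0, 0.0], [5.5, 6.0, 7.0, 0.0, 0.0, 0.0], [5.5, 6.0, 7.0, 0.0, 0.0, 0.0], [5.5, 6.0, 7.0, 0.0, 0.0, 0.0], [5.5, 6.0, 7.0, 0.0, 0.0, 0.0], [5.5, 6.0, 7.0, 0.0, 0.0, 0.0]]
`print(gradients)` → prints [5.5, 6.0, 7.0, 0.0, 0.0, 0.0]
`print(grad_refs[0] is grad_refs[1])` → prints True

Answer:
[5.5, 6.0, 7.0, 0.0, 0.0, 0.0]
True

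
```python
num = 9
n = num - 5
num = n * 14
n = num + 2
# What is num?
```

Trace:
`num = 9` → num = 9
`n = num - 5` → n = 4
`num = n * 14` → num = 56
`n = num + 2` → n = 58
So num = 56

Answer: 56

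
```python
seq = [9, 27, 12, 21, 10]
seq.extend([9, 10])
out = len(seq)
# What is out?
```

Trace:
`seq = [9, 27, 12, 21, 10]` → seq = [9, 27, 12, 21, 10]
`seq.extend([9, 10])` → seq = [9, 27, 12, 21, 10, 9, 10]
`out = len(seq)` → out = 7
So out = 7

Answer: 7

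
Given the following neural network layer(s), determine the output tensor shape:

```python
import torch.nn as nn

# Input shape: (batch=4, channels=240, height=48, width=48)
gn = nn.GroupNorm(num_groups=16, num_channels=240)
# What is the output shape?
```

Input: (4, 240, 48, 48) -> Output: (4, 240, 48, 48)

Answer: (4, 240, 48, 48)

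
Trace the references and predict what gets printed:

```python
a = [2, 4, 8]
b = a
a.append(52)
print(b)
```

Key concept: basic list aliasing.
Step by step:
`a = [2, 4, 8]` → a = [2, 4, 8]
`b = a` → b = [2, 4, 8] (same object as a)
`a.append(52)` → a = [2, 4, 8, 52] (same object as b); b = [2, 4, 8, 52] (same object as a)
`print(b)` → prints [2, 4, 8, 52]

Answer: [2, 4, 8, 52]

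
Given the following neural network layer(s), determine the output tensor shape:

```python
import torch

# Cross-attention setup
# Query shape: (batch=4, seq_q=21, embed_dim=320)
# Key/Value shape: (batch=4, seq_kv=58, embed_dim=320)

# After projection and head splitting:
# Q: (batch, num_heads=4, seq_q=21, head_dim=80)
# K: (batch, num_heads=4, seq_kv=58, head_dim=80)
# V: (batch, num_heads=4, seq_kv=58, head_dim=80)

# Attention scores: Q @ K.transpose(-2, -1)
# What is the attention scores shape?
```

Input: (4, 21, 320) -> Output: (4, 4, 21, 58)

Answer: (4, 4, 21, 58)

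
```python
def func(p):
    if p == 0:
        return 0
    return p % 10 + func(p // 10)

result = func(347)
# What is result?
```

Sum of digits of 347: 7 + 4 + 3 = 14

Answer: 14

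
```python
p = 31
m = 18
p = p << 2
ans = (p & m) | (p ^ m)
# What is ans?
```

Trace:
`p = 31` → p = 31
`m = 18` → m = 18
`p = p << 2` → p = 124
`ans = (p & m) | (p ^ m)` → ans = 126
So ans = 126

Answer: 126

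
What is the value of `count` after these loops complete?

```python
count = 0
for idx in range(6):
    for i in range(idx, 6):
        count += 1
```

Upper triangle: 6 + 5 + ... + 1
`count` takes the values: 0 → 1 → 2 → 3 → 4 → 5 → 6 → 7 → 8 → 9 → 10 → 11 → 12 → 13 → 14 → 15 → 16 → 17 → 18 → 19 → 20 → 21

Answer: 21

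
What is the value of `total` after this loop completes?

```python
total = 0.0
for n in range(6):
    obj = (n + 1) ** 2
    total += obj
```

Sum of squared losses 1² + 2² + ... + 6²
`total` takes the values: 0.0 → 1.0 → 5.0 → 14.0 → 30.0 → 55.0 → 91.0

Answer: 91.0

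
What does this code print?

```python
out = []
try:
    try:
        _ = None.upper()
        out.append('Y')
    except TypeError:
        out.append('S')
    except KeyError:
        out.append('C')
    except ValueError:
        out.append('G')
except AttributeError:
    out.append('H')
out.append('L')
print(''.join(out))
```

Execution trace: 'H' (outer except AttributeError) → 'L' (after the try/except). Output: HL

Answer: HL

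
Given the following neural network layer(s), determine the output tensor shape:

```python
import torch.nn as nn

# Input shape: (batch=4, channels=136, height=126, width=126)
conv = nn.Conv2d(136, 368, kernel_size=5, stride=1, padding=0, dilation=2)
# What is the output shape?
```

Input: (4, 136, 126, 126) -> Output: (4, 368, 118, 118)

Answer: (4, 368, 118, 118)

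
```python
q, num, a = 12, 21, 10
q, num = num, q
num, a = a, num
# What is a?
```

Trace:
`q, num, a = 12, 21, 10` → q = 12; num = 21; a = 10
`q, num = num, q` → q = 21; num = 12
`num, a = a, num` → num = 10; a = 12
So a = 12

Answer: 12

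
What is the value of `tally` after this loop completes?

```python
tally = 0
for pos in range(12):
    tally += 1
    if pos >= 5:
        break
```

Loop breaks when pos reaches 5, tally is 6
`tally` takes the values: 0 → 1 → 2 → 3 → 4 → 5 → 6

Answer: 6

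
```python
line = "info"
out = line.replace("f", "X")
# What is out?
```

Trace:
`line = "info"` → line = 'info'
`out = line.replace("f", "X")` → out = 'inXo'
So out = 'inXo'

Answer: 'inXo'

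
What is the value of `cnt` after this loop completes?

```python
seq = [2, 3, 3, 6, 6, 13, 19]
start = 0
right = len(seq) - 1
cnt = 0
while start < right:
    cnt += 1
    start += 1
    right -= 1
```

Iterations until pointers meet (list length 7)
`cnt` takes the values: 0 → 1 → 2 → 3

Answer: 3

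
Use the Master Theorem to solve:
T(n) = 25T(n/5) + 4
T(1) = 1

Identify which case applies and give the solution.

a=25, b=5, f(n)=4. log_5(25) = 2. Since c=0 < 2, Case 1 applies: T(n) = Θ(n^log_b(a)) = O(n^2).

Answer: O(n^2) - Case 1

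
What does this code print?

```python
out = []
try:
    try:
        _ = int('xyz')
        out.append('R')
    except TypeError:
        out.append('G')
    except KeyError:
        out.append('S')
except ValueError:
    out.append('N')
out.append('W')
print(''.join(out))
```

Execution trace: 'N' (outer except ValueError) → 'W' (after the try/except). Output: NW

Answer: NW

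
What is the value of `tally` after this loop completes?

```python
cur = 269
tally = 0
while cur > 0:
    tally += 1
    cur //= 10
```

Count digits by repeated division by 10
`tally` takes the values: 0 → 1 → 2 → 3

Answer: 3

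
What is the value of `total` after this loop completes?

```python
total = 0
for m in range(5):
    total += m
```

Sum of 0 to 4 = 10
`total` takes the values: 0 → 1 → 3 → 6 → 10

Answer: 10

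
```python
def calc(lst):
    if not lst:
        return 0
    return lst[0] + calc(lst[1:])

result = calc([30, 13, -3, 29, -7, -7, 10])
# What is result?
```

30 + 13 + (-3) + 29 + (-7) + (-7) + 10 + 0 = 65

Answer: 65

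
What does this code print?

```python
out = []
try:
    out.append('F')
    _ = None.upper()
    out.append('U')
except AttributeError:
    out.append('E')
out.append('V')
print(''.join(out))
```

Execution trace: 'F' (try body) → 'E' (except AttributeError) → 'V' (after the try/except). Output: FEV

Answer: FEV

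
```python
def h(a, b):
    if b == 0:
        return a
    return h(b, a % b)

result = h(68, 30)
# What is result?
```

h(68, 30) -> h(30, 8) -> h(8, 6) -> h(6, 2) -> h(2, 0) -> 2

Answer: 2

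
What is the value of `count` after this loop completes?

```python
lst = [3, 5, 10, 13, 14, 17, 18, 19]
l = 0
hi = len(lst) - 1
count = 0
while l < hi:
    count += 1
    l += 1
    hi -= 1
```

Iterations until pointers meet (list length 8)
`count` takes the values: 0 → 1 → 2 → 3 → 4

Answer: 4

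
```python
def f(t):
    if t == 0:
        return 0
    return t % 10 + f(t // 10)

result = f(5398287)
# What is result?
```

Sum of digits of 5398287: 7 + 8 + 2 + 8 + 9 + 3 + 5 = 42

Answer: 42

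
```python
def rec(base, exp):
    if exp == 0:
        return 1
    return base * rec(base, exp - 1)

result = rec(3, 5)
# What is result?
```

rec(3, 5) = 3 * 3 * 3 * 3 * 3 = 243

Answer: 243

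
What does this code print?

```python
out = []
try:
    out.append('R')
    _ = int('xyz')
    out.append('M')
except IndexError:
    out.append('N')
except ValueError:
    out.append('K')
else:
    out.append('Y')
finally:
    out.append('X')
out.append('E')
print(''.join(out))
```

Execution trace: 'R' (try body) → 'K' (except ValueError) → 'X' (finally) → 'E' (after the try/except). Output: RKXE

Answer: RKXE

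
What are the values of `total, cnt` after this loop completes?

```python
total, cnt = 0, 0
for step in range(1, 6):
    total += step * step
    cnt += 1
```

Sum of squares and count
`total, cnt` takes the values: (0, 0) → (1, 0) → (1, 1) → (5, 1) → (5, 2) → (14, 2) → (14, 3) → (30, 3) → (30, 4) → (55, 4) → (55, 5)

Answer: 55, 5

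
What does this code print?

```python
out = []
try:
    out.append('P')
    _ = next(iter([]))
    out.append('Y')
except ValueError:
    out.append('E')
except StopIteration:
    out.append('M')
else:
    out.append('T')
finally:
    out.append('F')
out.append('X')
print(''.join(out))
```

Execution trace: 'P' (try body) → 'M' (except StopIteration) → 'F' (finally) → 'X' (after the try/except). Output: PMFX

Answer: PMFX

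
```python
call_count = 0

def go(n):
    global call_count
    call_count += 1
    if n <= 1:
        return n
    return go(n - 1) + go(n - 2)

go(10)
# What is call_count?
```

Calls(n) = 1 + Calls(n-1) + Calls(n-2); Calls(0)=Calls(1)=1. For n=10 this gives 177.

Answer: 177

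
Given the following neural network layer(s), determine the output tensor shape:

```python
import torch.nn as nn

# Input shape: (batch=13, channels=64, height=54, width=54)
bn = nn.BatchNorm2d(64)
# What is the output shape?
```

Input: (13, 64, 54, 54) -> Output: (13, 64, 54, 54)

Answer: (13, 64, 54, 54)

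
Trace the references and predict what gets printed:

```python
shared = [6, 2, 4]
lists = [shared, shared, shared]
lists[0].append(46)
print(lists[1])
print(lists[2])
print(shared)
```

Key concept: list of same reference.
Step by step:
`shared = [6, 2, 4]` → shared = [6, 2, 4]
`lists = [shared, shared, shared]` → lists = [[6, 2, 4], [6, 2, 4], [6, 2, 4]]
`lists[0].append(46)` → shared = [6, 2, 4, 46]; lists = [[6, 2, 4, 46], [6, 2, 4, 46], [6, 2, 4, 46]]
`print(lists[1])` → prints [6, 2, 4, 46]
`print(lists[2])` → prints [6, 2, 4, 46]
`print(shared)` → prints [6, 2, 4, 46]

Answer:
[6, 2, 4, 46]
[6, 2, 4, 46]
[6, 2, 4, 46]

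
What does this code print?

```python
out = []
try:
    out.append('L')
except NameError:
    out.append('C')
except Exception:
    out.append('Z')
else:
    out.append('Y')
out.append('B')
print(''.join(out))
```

Execution trace: 'L' (try body, no exception) → 'Y' (else) → 'B' (after the try/except). Output: LYB

Answer: LYB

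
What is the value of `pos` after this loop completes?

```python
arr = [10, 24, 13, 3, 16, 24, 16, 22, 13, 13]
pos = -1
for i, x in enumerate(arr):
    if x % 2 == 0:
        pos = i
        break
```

First even number index in [10, 24, 13, 3, 16, 24, 16, 22, 13, 13]
`pos` takes the values: -1 → 0

Answer: 0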